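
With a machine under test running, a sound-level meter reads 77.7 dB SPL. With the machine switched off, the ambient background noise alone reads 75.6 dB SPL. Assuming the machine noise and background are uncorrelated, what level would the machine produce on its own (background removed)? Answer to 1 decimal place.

73.5 dB SPL

Background correction is a power subtraction:
L_src = 10·log₁₀(10^(77.7/10) − 10^(75.6/10)) = 10·log₁₀(22580000) = 73.5 dB SPL.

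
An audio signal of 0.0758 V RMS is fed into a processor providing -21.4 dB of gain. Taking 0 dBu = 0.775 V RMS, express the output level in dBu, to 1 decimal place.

Input level: 20·log₁₀(0.0758/0.775) = -20.19 dBu.
Output: -20.19 − 21.4 = -41.6 dBu.

-41.6 dBu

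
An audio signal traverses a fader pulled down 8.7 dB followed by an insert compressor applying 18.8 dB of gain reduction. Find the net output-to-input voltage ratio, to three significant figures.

Net gain = (−8.7) + (−18.8) = -27.5 dB.
Voltage ratio = 10^(-27.5/20) = 0.0422.

0.0422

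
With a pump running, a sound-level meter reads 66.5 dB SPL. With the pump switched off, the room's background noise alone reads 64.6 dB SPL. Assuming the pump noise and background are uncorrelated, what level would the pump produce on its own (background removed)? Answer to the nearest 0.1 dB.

Background correction is a power subtraction:
L_src = 10·log₁₀(10^(66.5/10) − 10^(64.6/10)) = 10·log₁₀(1583000) = 62.0 dB SPL.

62.0 dB SPL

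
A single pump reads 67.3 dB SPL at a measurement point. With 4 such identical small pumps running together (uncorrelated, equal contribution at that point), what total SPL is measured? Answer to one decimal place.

73.3 dB SPL

4 equal incoherent sources raise the level by 10·log₁₀(4) = 6.02 dB.
L_total = 67.3 + 6.02 = 73.3 dB SPL.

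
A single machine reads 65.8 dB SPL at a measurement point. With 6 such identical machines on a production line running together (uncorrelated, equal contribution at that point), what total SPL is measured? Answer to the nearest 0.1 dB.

6 equal incoherent sources raise the level by 10·log₁₀(6) = 7.78 dB.
L_total = 65.8 + 7.78 = 73.6 dB SPL.

73.6 dB SPL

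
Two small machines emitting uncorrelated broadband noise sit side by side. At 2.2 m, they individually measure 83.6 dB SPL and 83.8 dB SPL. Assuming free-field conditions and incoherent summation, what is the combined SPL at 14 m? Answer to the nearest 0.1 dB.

Combined at 2.2 m: 10·log₁₀(10^(83.6/10)+10^(83.8/10)) = 86.71 dB SPL.
Then apply −20·log₁₀(14/2.2) = -16.07 dB → 70.6 dB SPL.

70.6 dB SPL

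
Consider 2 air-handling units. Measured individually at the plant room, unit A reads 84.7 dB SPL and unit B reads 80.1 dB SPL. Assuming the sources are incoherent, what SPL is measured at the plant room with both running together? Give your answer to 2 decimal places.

85.99 dB SPL

Add the sources as powers (linear), then convert back to dB:
L_total = 10·log₁₀(10^(84.7/10) + 10^(80.1/10)) = 10·log₁₀(397500000) = 85.99 dB SPL.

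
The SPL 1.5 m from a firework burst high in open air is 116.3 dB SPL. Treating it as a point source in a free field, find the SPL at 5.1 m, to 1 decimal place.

Inverse-square spreading gives ΔL = −20·log₁₀(d₂/d₁).
ΔL = −20·log₁₀(5.1/1.5) = -10.63 dB, so L₂ = 116.3 + (-10.63) = 105.7 dB SPL.

105.7 dB SPL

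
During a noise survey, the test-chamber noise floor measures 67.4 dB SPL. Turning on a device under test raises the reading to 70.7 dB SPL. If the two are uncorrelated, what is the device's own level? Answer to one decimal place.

Subtract intensities: L_src = 10·log₁₀(10^(L_total/10) − 10^(L_bg/10)).
L_src = 10·log₁₀(10^(70.7/10) − 10^(67.4/10)) = 10·log₁₀(6254000) = 68.0 dB SPL.

68.0 dB SPL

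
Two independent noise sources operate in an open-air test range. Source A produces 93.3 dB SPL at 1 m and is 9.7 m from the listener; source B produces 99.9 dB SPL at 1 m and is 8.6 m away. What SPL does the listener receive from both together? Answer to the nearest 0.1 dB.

81.9 dB SPL

At the listener: L_A = 93.3 − 20·log₁₀(9.7) = 73.56 dB; L_B = 99.9 − 20·log₁₀(8.6) = 81.21 dB.
Combined: 10·log₁₀(10^(73.56/10)+10^(81.21/10)) = 81.9 dB SPL.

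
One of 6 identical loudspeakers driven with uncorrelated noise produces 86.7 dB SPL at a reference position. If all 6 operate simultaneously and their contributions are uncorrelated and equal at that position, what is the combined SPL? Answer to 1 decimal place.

94.5 dB SPL

6 equal incoherent sources raise the level by 10·log₁₀(6) = 7.78 dB.
L_total = 86.7 + 7.78 = 94.5 dB SPL.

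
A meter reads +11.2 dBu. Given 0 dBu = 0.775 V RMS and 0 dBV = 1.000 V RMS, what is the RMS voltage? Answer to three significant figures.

V = 0.775 V × 10^(+11.2/20).
= 0.775 × 3.631 = 2.81 V.

2.81 V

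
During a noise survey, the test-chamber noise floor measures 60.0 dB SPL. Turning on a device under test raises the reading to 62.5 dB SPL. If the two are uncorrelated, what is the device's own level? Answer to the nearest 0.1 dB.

Background correction is a power subtraction:
L_src = 10·log₁₀(10^(62.5/10) − 10^(60.0/10)) = 10·log₁₀(778300) = 58.9 dB SPL.

58.9 dB SPL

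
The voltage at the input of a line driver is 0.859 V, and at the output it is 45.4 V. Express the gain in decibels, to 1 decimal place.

34.5 dB

Voltage ratio → dB uses the 20·log₁₀ form:
20·log₁₀(45.4/0.859) = 20·log₁₀(52.85) = 34.5 dB.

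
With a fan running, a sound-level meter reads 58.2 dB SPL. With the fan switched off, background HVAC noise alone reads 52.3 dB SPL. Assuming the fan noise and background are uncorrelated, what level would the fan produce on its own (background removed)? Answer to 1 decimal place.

Background correction is a power subtraction:
L_src = 10·log₁₀(10^(58.2/10) − 10^(52.3/10)) = 10·log₁₀(490900) = 56.9 dB SPL.

56.9 dB SPL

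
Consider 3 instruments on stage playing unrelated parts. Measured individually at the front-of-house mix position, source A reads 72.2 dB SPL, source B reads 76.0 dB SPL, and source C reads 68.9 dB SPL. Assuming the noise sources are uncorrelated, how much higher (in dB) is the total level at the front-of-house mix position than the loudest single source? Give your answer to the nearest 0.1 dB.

2.1 dB

Add the sources as powers (linear), then convert back to dB:
L_total = 10·log₁₀(10^(72.2/10) + 10^(76.0/10) + 10^(68.9/10)) = 78.07 dB SPL.
Excess over the loudest (76.0 dB): 78.07 − 76.0 = 2.1 dB.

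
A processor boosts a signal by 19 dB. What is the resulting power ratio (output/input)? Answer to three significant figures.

79.4

Power ratio = 10^(dB/10).
10^(19/10) = 10^(1.900) = 79.4.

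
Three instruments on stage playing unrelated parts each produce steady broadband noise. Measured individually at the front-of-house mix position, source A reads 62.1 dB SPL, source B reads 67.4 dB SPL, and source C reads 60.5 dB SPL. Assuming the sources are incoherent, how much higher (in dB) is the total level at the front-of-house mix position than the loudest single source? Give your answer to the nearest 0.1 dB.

1.8 dB

Incoherent sources sum as intensities:
L_total = 10·log₁₀(10^(62.1/10) + 10^(67.4/10) + 10^(60.5/10)) = 69.16 dB SPL.
Excess over the loudest (67.4 dB): 69.16 − 67.4 = 1.8 dB.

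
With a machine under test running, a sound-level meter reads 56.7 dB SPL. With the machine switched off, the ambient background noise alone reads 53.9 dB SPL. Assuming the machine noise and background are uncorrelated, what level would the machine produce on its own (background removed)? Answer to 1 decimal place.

Subtract intensities: L_src = 10·log₁₀(10^(L_total/10) − 10^(L_bg/10)).
L_src = 10·log₁₀(10^(56.7/10) − 10^(53.9/10)) = 10·log₁₀(222300) = 53.5 dB SPL.

53.5 dB SPL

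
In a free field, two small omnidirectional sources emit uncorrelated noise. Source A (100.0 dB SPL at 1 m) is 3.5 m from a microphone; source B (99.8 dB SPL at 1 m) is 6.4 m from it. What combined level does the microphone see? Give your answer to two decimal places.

90.21 dB SPL

At the listener: L_A = 100.0 − 20·log₁₀(3.5) = 89.119 dB; L_B = 99.8 − 20·log₁₀(6.4) = 83.676 dB.
Combined: 10·log₁₀(10^(89.119/10)+10^(83.676/10)) = 90.21 dB SPL.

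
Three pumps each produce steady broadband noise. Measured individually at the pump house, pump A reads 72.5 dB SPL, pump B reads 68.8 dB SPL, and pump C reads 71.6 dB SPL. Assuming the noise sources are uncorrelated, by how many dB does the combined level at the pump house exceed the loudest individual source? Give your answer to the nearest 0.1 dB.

3.5 dB

Uncorrelated sources add in intensity (power), not in dB.
L_total = 10·log₁₀(10^(72.5/10) + 10^(68.8/10) + 10^(71.6/10)) = 76.00 dB SPL.
Excess over the loudest (72.5 dB): 76.00 − 72.5 = 3.5 dB.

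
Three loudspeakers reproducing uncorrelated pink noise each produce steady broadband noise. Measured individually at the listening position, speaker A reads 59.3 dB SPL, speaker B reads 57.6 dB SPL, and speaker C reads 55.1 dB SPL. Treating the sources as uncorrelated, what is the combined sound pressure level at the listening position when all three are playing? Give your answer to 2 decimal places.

Add the sources as powers (linear), then convert back to dB:
L_total = 10·log₁₀(10^(59.3/10) + 10^(57.6/10) + 10^(55.1/10)) = 10·log₁₀(1750000) = 62.43 dB SPL.

62.43 dB SPL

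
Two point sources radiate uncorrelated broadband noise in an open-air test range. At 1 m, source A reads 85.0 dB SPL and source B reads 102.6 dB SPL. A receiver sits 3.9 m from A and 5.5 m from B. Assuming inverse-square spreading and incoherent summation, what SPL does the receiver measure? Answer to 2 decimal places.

At the listener: L_A = 85.0 − 20·log₁₀(3.9) = 73.179 dB; L_B = 102.6 − 20·log₁₀(5.5) = 87.793 dB.
Combined: 10·log₁₀(10^(73.179/10)+10^(87.793/10)) = 87.94 dB SPL.

87.94 dB SPL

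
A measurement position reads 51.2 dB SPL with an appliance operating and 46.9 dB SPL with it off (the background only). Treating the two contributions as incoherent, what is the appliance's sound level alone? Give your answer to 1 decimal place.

Remove the background by subtracting linear intensities:
L_src = 10·log₁₀(10^(51.2/10) − 10^(46.9/10)) = 10·log₁₀(82850) = 49.2 dB SPL.

49.2 dB SPL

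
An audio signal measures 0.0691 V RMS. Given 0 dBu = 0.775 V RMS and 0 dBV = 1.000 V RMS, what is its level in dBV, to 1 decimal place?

dBV = 20·log₁₀(V / 1.000 V).
20·log₁₀(0.0691/1.000) = -23.2 dBV.

-23.2 dBV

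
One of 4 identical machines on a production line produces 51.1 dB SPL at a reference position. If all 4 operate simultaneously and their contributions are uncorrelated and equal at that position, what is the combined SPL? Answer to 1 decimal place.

57.1 dB SPL

4 equal incoherent sources raise the level by 10·log₁₀(4) = 6.02 dB.
L_total = 51.1 + 6.02 = 57.1 dB SPL.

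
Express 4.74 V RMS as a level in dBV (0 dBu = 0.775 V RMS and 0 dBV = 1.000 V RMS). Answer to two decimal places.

dBV = 20·log₁₀(V / 1.000 V).
20·log₁₀(4.74/1.000) = +13.52 dBV.

+13.52 dBV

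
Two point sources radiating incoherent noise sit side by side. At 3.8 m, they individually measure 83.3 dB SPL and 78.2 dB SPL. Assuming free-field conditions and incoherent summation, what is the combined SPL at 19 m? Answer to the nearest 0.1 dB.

70.5 dB SPL

Combined at 3.8 m: 10·log₁₀(10^(83.3/10)+10^(78.2/10)) = 84.47 dB SPL.
Then apply −20·log₁₀(19/3.8) = -13.98 dB → 70.5 dB SPL.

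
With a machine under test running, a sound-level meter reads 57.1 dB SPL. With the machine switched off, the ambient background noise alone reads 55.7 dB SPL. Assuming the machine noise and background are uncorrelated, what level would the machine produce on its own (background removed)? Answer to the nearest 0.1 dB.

Subtract intensities: L_src = 10·log₁₀(10^(L_total/10) − 10^(L_bg/10)).
L_src = 10·log₁₀(10^(57.1/10) − 10^(55.7/10)) = 10·log₁₀(141300) = 51.5 dB SPL.

51.5 dB SPL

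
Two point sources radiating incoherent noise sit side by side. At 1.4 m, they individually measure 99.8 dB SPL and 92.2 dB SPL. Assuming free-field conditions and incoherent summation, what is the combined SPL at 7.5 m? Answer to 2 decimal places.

Combined at 1.4 m: 10·log₁₀(10^(99.8/10)+10^(92.2/10)) = 100.496 dB SPL.
Then apply −20·log₁₀(7.5/1.4) = -14.579 dB → 85.92 dB SPL.

85.92 dB SPL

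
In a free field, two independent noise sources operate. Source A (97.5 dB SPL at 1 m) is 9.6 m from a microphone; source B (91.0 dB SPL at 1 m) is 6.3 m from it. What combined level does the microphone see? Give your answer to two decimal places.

At the listener: L_A = 97.5 − 20·log₁₀(9.6) = 77.855 dB; L_B = 91.0 − 20·log₁₀(6.3) = 75.013 dB.
Combined: 10·log₁₀(10^(77.855/10)+10^(75.013/10)) = 79.67 dB SPL.

79.67 dB SPL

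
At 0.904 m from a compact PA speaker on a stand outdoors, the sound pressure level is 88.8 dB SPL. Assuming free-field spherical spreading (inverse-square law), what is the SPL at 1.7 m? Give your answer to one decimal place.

83.3 dB SPL

Free-field point source: level drops by 20·log₁₀ of the distance ratio.
ΔL = −20·log₁₀(1.7/0.904) = -5.49 dB, so L₂ = 88.8 + (-5.49) = 83.3 dB SPL.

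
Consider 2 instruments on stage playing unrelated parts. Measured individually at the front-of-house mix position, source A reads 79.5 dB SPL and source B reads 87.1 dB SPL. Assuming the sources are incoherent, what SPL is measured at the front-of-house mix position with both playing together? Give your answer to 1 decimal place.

Add the sources as powers (linear), then convert back to dB:
L_total = 10·log₁₀(10^(79.5/10) + 10^(87.1/10)) = 10·log₁₀(602000000) = 87.8 dB SPL.

87.8 dB SPL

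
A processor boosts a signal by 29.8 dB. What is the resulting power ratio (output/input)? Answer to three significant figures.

955

Power ratio = 10^(dB/10).
10^(29.8/10) = 10^(2.980) = 955.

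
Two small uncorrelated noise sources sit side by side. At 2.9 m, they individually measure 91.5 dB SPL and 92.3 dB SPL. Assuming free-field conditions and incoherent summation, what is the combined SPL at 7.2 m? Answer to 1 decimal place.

Combined at 2.9 m: 10·log₁₀(10^(91.5/10)+10^(92.3/10)) = 94.93 dB SPL.
Then apply −20·log₁₀(7.2/2.9) = -7.90 dB → 87.0 dB SPL.

87.0 dB SPL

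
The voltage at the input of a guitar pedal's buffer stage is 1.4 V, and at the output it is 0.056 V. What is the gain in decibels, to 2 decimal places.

-27.96 dB

Voltage is an amplitude quantity, so gain = 20·log₁₀(V_out/V_in).
20·log₁₀(0.056/1.4) = 20·log₁₀(0.04000) = -27.96 dB.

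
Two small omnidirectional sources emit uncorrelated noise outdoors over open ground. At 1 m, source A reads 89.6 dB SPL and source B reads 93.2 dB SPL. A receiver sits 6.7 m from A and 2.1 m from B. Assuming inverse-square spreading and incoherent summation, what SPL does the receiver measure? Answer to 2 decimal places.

86.94 dB SPL

At the listener: L_A = 89.6 − 20·log₁₀(6.7) = 73.079 dB; L_B = 93.2 − 20·log₁₀(2.1) = 86.756 dB.
Combined: 10·log₁₀(10^(73.079/10)+10^(86.756/10)) = 86.94 dB SPL.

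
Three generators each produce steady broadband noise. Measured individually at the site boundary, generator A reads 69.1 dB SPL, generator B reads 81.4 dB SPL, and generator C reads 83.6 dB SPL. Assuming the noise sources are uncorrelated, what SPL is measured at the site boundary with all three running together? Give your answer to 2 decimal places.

85.74 dB SPL

Incoherent sources sum as intensities:
L_total = 10·log₁₀(10^(69.1/10) + 10^(81.4/10) + 10^(83.6/10)) = 10·log₁₀(375300000) = 85.74 dB SPL.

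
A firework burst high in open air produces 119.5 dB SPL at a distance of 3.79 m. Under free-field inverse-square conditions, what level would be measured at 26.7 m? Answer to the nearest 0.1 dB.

Inverse-square spreading gives ΔL = −20·log₁₀(d₂/d₁).
ΔL = −20·log₁₀(26.7/3.79) = -16.96 dB, so L₂ = 119.5 + (-16.96) = 102.5 dB SPL.

102.5 dB SPL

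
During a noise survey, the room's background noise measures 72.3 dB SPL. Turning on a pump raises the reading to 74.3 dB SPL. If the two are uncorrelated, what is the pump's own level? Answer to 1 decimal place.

70.0 dB SPL

Remove the background by subtracting linear intensities:
L_src = 10·log₁₀(10^(74.3/10) − 10^(72.3/10)) = 10·log₁₀(9933000) = 70.0 dB SPL.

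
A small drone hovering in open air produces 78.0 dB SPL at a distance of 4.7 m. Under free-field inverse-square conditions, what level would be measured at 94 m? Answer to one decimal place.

52.0 dB SPL

For a point source in a free field, ΔL = −20·log₁₀(d₂/d₁).
ΔL = −20·log₁₀(94/4.7) = -26.02 dB, so L₂ = 78.0 + (-26.02) = 52.0 dB SPL.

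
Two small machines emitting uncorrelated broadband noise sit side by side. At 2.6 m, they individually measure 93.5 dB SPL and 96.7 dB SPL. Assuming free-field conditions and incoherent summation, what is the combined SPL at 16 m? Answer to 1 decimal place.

82.6 dB SPL

Combined at 2.6 m: 10·log₁₀(10^(93.5/10)+10^(96.7/10)) = 98.40 dB SPL.
Then apply −20·log₁₀(16/2.6) = -15.78 dB → 82.6 dB SPL.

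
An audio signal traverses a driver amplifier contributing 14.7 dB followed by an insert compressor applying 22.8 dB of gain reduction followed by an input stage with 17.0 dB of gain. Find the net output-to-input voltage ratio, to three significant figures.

Net gain = 14.7 + (−22.8) + 17.0 = 8.9 dB.
Voltage ratio = 10^(8.9/20) = 2.79.

2.79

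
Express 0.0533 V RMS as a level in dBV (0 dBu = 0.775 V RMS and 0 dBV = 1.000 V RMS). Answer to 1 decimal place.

dBV = 20·log₁₀(V / 1.000 V).
20·log₁₀(0.0533/1.000) = -25.5 dBV.

-25.5 dBV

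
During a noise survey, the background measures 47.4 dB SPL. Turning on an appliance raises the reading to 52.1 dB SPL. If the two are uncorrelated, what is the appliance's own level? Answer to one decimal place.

Subtract intensities: L_src = 10·log₁₀(10^(L_total/10) − 10^(L_bg/10)).
L_src = 10·log₁₀(10^(52.1/10) − 10^(47.4/10)) = 10·log₁₀(107200) = 50.3 dB SPL.

50.3 dB SPL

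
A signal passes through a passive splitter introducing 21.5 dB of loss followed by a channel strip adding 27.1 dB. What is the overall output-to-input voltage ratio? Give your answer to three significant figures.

Net gain = (−21.5) + 27.1 = 5.6 dB.
Voltage ratio = 10^(5.6/20) = 1.91.

1.91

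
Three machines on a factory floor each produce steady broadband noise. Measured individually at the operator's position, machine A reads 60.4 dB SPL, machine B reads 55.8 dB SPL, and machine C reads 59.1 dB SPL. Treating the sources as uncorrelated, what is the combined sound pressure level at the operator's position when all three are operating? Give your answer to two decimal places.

63.60 dB SPL

Add the sources as powers (linear), then convert back to dB:
L_total = 10·log₁₀(10^(60.4/10) + 10^(55.8/10) + 10^(59.1/10)) = 10·log₁₀(2289000) = 63.60 dB SPL.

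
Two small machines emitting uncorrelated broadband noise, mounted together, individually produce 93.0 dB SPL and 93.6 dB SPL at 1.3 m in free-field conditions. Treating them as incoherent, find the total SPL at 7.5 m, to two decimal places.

Combined at 1.3 m: 10·log₁₀(10^(93.0/10)+10^(93.6/10)) = 96.321 dB SPL.
Then apply −20·log₁₀(7.5/1.3) = -15.222 dB → 81.10 dB SPL.

81.10 dB SPL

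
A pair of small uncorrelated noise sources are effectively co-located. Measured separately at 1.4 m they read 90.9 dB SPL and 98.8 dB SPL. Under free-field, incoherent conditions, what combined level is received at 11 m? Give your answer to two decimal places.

81.55 dB SPL

Combined at 1.4 m: 10·log₁₀(10^(90.9/10)+10^(98.8/10)) = 99.453 dB SPL.
Then apply −20·log₁₀(11/1.4) = -17.905 dB → 81.55 dB SPL.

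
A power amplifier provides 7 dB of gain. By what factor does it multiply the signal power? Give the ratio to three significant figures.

Power ratio = 10^(dB/10).
10^(7/10) = 10^(0.7000) = 5.01.

5.01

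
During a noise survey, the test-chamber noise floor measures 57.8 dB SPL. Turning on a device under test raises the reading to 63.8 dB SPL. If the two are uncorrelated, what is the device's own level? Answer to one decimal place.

62.5 dB SPL

Subtract intensities: L_src = 10·log₁₀(10^(L_total/10) − 10^(L_bg/10)).
L_src = 10·log₁₀(10^(63.8/10) − 10^(57.8/10)) = 10·log₁₀(1796000) = 62.5 dB SPL.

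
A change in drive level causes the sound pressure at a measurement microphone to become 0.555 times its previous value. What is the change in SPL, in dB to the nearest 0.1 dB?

SPL change from a pressure ratio uses the 20·log₁₀ form:
20·log₁₀(0.555) = -5.1 dB.

-5.1 dB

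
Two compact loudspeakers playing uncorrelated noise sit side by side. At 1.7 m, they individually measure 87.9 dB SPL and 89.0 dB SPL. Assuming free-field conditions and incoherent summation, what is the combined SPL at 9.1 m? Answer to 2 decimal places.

Combined at 1.7 m: 10·log₁₀(10^(87.9/10)+10^(89.0/10)) = 91.495 dB SPL.
Then apply −20·log₁₀(9.1/1.7) = -14.572 dB → 76.92 dB SPL.

76.92 dB SPL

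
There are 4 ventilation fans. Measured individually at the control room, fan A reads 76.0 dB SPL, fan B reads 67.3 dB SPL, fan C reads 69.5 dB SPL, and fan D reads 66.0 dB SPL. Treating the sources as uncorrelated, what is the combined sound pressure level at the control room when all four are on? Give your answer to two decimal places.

77.64 dB SPL

Incoherent sources sum as intensities:
L_total = 10·log₁₀(10^(76.0/10) + 10^(67.3/10) + 10^(69.5/10) + 10^(66.0/10)) = 10·log₁₀(58070000) = 77.64 dB SPL.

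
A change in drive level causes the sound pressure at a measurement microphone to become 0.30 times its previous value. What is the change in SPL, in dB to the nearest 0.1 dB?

SPL change from a pressure ratio uses the 20·log₁₀ form:
20·log₁₀(0.30) = -10.5 dB.

-10.5 dB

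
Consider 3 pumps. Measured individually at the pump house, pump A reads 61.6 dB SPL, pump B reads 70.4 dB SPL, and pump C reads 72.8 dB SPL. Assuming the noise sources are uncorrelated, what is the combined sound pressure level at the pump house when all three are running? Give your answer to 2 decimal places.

Incoherent sources sum as intensities:
L_total = 10·log₁₀(10^(61.6/10) + 10^(70.4/10) + 10^(72.8/10)) = 10·log₁₀(31460000) = 74.98 dB SPL.

74.98 dB SPL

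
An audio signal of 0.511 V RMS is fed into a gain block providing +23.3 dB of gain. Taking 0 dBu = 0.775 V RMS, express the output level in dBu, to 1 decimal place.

Input level: 20·log₁₀(0.511/0.775) = -3.62 dBu.
Output: -3.62 + 23.3 = +19.7 dBu.

+19.7 dBu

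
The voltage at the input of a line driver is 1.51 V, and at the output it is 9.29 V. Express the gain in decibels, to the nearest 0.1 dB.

15.8 dB

Voltage is an amplitude quantity, so gain = 20·log₁₀(V_out/V_in).
20·log₁₀(9.29/1.51) = 20·log₁₀(6.152) = 15.8 dB.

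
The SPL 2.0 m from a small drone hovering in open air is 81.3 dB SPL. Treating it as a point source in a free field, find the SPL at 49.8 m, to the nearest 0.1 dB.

53.4 dB SPL

Inverse-square spreading gives ΔL = −20·log₁₀(d₂/d₁).
ΔL = −20·log₁₀(49.8/2.0) = -27.92 dB, so L₂ = 81.3 + (-27.92) = 53.4 dB SPL.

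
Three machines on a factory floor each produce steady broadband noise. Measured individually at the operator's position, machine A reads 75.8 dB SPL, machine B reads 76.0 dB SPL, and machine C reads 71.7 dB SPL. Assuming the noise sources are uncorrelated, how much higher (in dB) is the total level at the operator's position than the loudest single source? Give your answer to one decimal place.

3.7 dB

Incoherent sources sum as intensities:
L_total = 10·log₁₀(10^(75.8/10) + 10^(76.0/10) + 10^(71.7/10)) = 79.67 dB SPL.
Excess over the loudest (76.0 dB): 79.67 − 76.0 = 3.7 dB.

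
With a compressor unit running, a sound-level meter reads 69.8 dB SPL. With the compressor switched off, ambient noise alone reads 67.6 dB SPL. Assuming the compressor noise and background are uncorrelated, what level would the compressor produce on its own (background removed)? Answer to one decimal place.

Remove the background by subtracting linear intensities:
L_src = 10·log₁₀(10^(69.8/10) − 10^(67.6/10)) = 10·log₁₀(3796000) = 65.8 dB SPL.

65.8 dB SPL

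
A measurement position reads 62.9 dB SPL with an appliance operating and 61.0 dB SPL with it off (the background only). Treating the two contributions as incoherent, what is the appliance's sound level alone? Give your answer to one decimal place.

Subtract intensities: L_src = 10·log₁₀(10^(L_total/10) − 10^(L_bg/10)).
L_src = 10·log₁₀(10^(62.9/10) − 10^(61.0/10)) = 10·log₁₀(690900) = 58.4 dB SPL.

58.4 dB SPL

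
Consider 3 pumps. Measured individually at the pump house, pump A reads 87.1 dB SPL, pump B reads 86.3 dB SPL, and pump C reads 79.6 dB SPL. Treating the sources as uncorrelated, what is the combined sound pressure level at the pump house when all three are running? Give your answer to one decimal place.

90.1 dB SPL

Add the sources as powers (linear), then convert back to dB:
L_total = 10·log₁₀(10^(87.1/10) + 10^(86.3/10) + 10^(79.6/10)) = 10·log₁₀(1031000000) = 90.1 dB SPL.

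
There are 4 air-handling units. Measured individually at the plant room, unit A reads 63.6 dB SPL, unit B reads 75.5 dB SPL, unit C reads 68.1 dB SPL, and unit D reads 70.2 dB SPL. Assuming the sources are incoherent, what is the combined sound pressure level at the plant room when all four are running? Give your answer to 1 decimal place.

Incoherent sources sum as intensities:
L_total = 10·log₁₀(10^(63.6/10) + 10^(75.5/10) + 10^(68.1/10) + 10^(70.2/10)) = 10·log₁₀(54700000) = 77.4 dB SPL.

77.4 dB SPL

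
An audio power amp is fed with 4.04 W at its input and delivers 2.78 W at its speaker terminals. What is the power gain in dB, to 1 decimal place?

Power is a power quantity, so gain = 10·log₁₀(P_out/P_in).
10·log₁₀(2.78/4.04) = 10·log₁₀(0.6881) = -1.6 dB.

-1.6 dB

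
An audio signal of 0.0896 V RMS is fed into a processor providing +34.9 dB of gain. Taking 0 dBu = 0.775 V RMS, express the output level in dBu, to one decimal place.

Input level: 20·log₁₀(0.0896/0.775) = -18.74 dBu.
Output: -18.74 + 34.9 = +16.2 dBu.

+16.2 dBu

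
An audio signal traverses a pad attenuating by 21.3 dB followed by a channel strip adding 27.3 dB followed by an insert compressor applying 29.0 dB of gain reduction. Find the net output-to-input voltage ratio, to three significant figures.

Net gain = (−21.3) + 27.3 + (−29.0) = -23.0 dB.
Voltage ratio = 10^(-23.0/20) = 0.0708.

0.0708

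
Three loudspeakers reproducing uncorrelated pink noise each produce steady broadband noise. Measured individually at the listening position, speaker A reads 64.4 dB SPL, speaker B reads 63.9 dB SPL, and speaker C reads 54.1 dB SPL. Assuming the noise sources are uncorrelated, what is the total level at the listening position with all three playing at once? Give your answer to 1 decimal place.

Incoherent sources sum as intensities:
L_total = 10·log₁₀(10^(64.4/10) + 10^(63.9/10) + 10^(54.1/10)) = 10·log₁₀(5466000) = 67.4 dB SPL.

67.4 dB SPL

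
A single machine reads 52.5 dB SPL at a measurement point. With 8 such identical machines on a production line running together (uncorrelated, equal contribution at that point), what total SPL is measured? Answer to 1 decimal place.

8 equal incoherent sources raise the level by 10·log₁₀(8) = 9.03 dB.
L_total = 52.5 + 9.03 = 61.5 dB SPL.

61.5 dB SPL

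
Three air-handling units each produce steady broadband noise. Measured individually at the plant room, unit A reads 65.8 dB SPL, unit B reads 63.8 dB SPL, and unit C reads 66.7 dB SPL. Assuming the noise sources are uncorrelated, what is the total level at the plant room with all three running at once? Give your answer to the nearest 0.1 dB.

Uncorrelated sources add in intensity (power), not in dB.
L_total = 10·log₁₀(10^(65.8/10) + 10^(63.8/10) + 10^(66.7/10)) = 10·log₁₀(10880000) = 70.4 dB SPL.

70.4 dB SPL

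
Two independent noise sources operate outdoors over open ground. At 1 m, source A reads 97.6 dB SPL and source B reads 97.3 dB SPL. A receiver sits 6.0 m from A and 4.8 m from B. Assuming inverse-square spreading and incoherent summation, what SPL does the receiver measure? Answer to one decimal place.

At the listener: L_A = 97.6 − 20·log₁₀(6.0) = 82.04 dB; L_B = 97.3 − 20·log₁₀(4.8) = 83.68 dB.
Combined: 10·log₁₀(10^(82.04/10)+10^(83.68/10)) = 85.9 dB SPL.

85.9 dB SPL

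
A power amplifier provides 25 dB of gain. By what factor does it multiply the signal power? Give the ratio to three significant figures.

Power ratio = 10^(dB/10).
10^(25/10) = 10^(2.500) = 316.

316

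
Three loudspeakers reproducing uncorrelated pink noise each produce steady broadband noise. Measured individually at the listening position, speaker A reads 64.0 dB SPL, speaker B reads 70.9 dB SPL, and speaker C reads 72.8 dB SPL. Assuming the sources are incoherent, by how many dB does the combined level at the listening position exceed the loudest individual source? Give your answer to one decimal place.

Incoherent sources sum as intensities:
L_total = 10·log₁₀(10^(64.0/10) + 10^(70.9/10) + 10^(72.8/10)) = 75.30 dB SPL.
Excess over the loudest (72.8 dB): 75.30 − 72.8 = 2.5 dB.

2.5 dB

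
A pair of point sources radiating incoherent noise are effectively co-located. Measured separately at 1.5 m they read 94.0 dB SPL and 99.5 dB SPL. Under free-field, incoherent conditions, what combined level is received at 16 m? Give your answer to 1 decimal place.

80.0 dB SPL

Combined at 1.5 m: 10·log₁₀(10^(94.0/10)+10^(99.5/10)) = 100.58 dB SPL.
Then apply −20·log₁₀(16/1.5) = -20.56 dB → 80.0 dB SPL.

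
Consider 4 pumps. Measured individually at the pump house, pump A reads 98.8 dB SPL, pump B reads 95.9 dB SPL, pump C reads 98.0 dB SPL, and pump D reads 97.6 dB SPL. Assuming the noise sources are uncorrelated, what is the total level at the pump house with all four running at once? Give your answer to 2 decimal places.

103.72 dB SPL

Incoherent sources sum as intensities:
L_total = 10·log₁₀(10^(98.8/10) + 10^(95.9/10) + 10^(98.0/10) + 10^(97.6/10)) = 10·log₁₀(23540000000) = 103.72 dB SPL.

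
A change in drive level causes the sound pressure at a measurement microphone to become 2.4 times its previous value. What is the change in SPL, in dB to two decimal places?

7.60 dB

SPL change from a pressure ratio uses the 20·log₁₀ form:
20·log₁₀(2.4) = 7.60 dB.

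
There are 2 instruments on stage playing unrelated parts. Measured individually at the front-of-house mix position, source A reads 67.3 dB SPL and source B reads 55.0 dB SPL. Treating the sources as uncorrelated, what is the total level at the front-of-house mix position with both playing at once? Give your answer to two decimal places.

67.55 dB SPL

Add the sources as powers (linear), then convert back to dB:
L_total = 10·log₁₀(10^(67.3/10) + 10^(55.0/10)) = 10·log₁₀(5687000) = 67.55 dB SPL.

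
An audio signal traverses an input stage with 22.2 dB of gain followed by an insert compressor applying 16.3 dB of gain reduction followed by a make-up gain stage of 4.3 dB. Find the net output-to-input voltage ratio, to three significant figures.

3.24

Net gain = 22.2 + (−16.3) + 4.3 = 10.2 dB.
Voltage ratio = 10^(10.2/20) = 3.24.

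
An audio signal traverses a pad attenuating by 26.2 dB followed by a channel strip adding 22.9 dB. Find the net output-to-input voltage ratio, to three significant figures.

0.684

Net gain = (−26.2) + 22.9 = -3.3 dB.
Voltage ratio = 10^(-3.3/20) = 0.684.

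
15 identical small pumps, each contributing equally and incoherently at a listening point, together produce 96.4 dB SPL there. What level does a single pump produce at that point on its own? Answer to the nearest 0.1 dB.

84.6 dB SPL

15 equal incoherent sources add 10·log₁₀(15) = 11.76 dB over one source.
L_one = 96.4 − 11.76 = 84.6 dB SPL.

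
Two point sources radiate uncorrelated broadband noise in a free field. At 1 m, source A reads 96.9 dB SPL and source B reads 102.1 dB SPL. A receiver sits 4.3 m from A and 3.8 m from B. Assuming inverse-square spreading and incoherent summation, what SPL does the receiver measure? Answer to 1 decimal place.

91.4 dB SPL

At the listener: L_A = 96.9 − 20·log₁₀(4.3) = 84.23 dB; L_B = 102.1 − 20·log₁₀(3.8) = 90.50 dB.
Combined: 10·log₁₀(10^(84.23/10)+10^(90.50/10)) = 91.4 dB SPL.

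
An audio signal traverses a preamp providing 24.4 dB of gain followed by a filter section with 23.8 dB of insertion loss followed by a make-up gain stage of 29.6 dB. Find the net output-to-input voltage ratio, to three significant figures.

32.4

Net gain = 24.4 + (−23.8) + 29.6 = 30.2 dB.
Voltage ratio = 10^(30.2/20) = 32.4.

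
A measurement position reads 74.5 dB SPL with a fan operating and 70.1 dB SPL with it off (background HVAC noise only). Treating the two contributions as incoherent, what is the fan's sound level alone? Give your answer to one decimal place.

Remove the background by subtracting linear intensities:
L_src = 10·log₁₀(10^(74.5/10) − 10^(70.1/10)) = 10·log₁₀(17950000) = 72.5 dB SPL.

72.5 dB SPL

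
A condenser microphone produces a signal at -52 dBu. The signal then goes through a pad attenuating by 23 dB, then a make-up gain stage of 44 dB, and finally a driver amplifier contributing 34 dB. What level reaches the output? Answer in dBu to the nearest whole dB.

In dB, series stages simply add:
-52 − 23 + 44 + 34 = +3 dBu.

+3 dBu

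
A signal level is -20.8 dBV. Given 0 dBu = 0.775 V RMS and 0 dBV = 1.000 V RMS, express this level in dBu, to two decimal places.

-18.59 dBu

The offset between the scales is 20·log₁₀(0.775/1.000) = −2.214 dB.
So dBu = -20.8 + 2.214 = -18.59 dBu.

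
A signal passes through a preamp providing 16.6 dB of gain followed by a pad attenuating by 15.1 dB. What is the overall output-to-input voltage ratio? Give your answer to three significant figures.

1.19

Net gain = 16.6 + (−15.1) = 1.5 dB.
Voltage ratio = 10^(1.5/20) = 1.19.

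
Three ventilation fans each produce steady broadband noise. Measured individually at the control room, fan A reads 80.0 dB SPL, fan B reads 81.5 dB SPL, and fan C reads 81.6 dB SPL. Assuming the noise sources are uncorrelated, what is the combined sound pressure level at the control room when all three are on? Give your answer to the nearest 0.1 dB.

Add the sources as powers (linear), then convert back to dB:
L_total = 10·log₁₀(10^(80.0/10) + 10^(81.5/10) + 10^(81.6/10)) = 10·log₁₀(385800000) = 85.9 dB SPL.

85.9 dB SPL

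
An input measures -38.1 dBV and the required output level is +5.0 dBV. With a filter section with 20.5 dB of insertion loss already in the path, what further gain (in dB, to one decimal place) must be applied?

The required make-up gain is the shortfall in the dB sum.
G = +5.0 − (-38.1) + 20.5 = 63.6 dB.

63.6 dB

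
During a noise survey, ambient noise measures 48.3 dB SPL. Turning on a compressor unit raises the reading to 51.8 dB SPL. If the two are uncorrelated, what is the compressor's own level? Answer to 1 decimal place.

49.2 dB SPL

Remove the background by subtracting linear intensities:
L_src = 10·log₁₀(10^(51.8/10) − 10^(48.3/10)) = 10·log₁₀(83750) = 49.2 dB SPL.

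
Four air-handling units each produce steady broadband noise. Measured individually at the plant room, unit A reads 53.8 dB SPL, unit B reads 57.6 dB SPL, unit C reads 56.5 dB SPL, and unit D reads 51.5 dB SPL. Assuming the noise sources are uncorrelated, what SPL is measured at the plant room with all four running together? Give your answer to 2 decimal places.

61.47 dB SPL

Uncorrelated sources add in intensity (power), not in dB.
L_total = 10·log₁₀(10^(53.8/10) + 10^(57.6/10) + 10^(56.5/10) + 10^(51.5/10)) = 10·log₁₀(1403000) = 61.47 dB SPL.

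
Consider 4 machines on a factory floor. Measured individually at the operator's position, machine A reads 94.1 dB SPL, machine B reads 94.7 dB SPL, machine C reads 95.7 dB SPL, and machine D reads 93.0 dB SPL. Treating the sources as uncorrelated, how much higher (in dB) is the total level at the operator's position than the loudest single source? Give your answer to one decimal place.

Add the sources as powers (linear), then convert back to dB:
L_total = 10·log₁₀(10^(94.1/10) + 10^(94.7/10) + 10^(95.7/10) + 10^(93.0/10)) = 100.50 dB SPL.
Excess over the loudest (95.7 dB): 100.50 − 95.7 = 4.8 dB.

4.8 dB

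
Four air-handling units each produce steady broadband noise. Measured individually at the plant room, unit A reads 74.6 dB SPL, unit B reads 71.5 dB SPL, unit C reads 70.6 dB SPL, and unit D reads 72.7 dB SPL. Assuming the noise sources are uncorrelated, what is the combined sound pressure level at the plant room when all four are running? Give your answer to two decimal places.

78.64 dB SPL

Uncorrelated sources add in intensity (power), not in dB.
L_total = 10·log₁₀(10^(74.6/10) + 10^(71.5/10) + 10^(70.6/10) + 10^(72.7/10)) = 10·log₁₀(73070000) = 78.64 dB SPL.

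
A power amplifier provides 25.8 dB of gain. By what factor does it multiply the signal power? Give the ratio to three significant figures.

380

Power ratio = 10^(dB/10).
10^(25.8/10) = 10^(2.580) = 380.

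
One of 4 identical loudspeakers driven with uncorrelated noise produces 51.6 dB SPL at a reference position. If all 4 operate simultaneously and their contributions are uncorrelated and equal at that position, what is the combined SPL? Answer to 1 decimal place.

57.6 dB SPL

4 equal incoherent sources raise the level by 10·log₁₀(4) = 6.02 dB.
L_total = 51.6 + 6.02 = 57.6 dB SPL.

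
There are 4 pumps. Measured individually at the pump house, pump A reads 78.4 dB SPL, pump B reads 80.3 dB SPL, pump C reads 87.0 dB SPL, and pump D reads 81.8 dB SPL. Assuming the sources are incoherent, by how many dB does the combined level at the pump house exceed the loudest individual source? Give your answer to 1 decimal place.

Add the sources as powers (linear), then convert back to dB:
L_total = 10·log₁₀(10^(78.4/10) + 10^(80.3/10) + 10^(87.0/10) + 10^(81.8/10)) = 89.18 dB SPL.
Excess over the loudest (87.0 dB): 89.18 − 87.0 = 2.2 dB.

2.2 dB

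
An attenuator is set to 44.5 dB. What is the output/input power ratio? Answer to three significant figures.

0.0000355

Power ratio = 10^(dB/10).
10^(-44.5/10) = 10^(-4.450) = 0.0000355.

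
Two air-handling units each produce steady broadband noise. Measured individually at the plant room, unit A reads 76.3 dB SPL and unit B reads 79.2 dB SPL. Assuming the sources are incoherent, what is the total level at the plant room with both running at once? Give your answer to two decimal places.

81.00 dB SPL

Add the sources as powers (linear), then convert back to dB:
L_total = 10·log₁₀(10^(76.3/10) + 10^(79.2/10)) = 10·log₁₀(125800000) = 81.00 dB SPL.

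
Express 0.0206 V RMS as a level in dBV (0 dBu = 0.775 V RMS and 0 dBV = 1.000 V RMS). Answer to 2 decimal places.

-33.72 dBV

dBV = 20·log₁₀(V / 1.000 V).
20·log₁₀(0.0206/1.000) = -33.72 dBV.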